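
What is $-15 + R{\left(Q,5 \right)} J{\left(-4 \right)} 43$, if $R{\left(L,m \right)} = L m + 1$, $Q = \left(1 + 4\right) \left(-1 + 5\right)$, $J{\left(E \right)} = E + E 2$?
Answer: $-52131$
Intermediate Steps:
$J{\left(E \right)} = 3 E$ ($J{\left(E \right)} = E + 2 E = 3 E$)
$Q = 20$ ($Q = 5 \cdot 4 = 20$)
$R{\left(L,m \right)} = 1 + L m$
$-15 + R{\left(Q,5 \right)} J{\left(-4 \right)} 43 = -15 + \left(1 + 20 \cdot 5\right) 3 \left(-4\right) 43 = -15 + \left(1 + 100\right) \left(-12\right) 43 = -15 + 101 \left(-12\right) 43 = -15 - 52116 = -52131$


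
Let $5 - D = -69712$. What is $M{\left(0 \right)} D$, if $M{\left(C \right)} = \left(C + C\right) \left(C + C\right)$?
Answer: $0$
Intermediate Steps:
$D = 69717$ ($D = 5 - -69712 = 5 + 69712 = 69717$)
$M{\left(C \right)} = 4 C^{2}$ ($M{\left(C \right)} = 2 C 2 C = 4 C^{2}$)
$M{\left(0 \right)} D = 4 \cdot 0^{2} \cdot 69717 = 4 \cdot 0 \cdot 69717 = 0 \cdot 69717 = 0$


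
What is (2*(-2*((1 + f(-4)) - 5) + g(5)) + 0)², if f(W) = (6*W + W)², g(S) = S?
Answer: 9672100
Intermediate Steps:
f(W) = 49*W² (f(W) = (7*W)² = 49*W²)
(2*(-2*((1 + f(-4)) - 5) + g(5)) + 0)² = (2*(-2*((1 + 49*(-4)²) - 5) + 5) + 0)² = (2*(-2*((1 + 49*16) - 5) + 5) + 0)² = (2*(-2*((1 + 784) - 5) + 5) + 0)² = (2*(-2*(785 - 5) + 5) + 0)² = (2*(-2*780 + 5) + 0)² = (2*(-1560 + 5) + 0)² = (2*(-1555) + 0)² = (-3110 + 0)² = (-3110)² = 9672100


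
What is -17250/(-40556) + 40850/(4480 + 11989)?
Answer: 22567475/7766474 ≈ 2.9058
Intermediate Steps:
-17250/(-40556) + 40850/(4480 + 11989) = -17250*(-1/40556) + 40850/16469 = 8625/20278 + 40850*(1/16469) = 8625/20278 + 950/383 = 22567475/7766474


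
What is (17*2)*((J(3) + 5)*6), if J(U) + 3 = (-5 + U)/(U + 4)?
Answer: 2448/7 ≈ 349.71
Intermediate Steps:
J(U) = -3 + (-5 + U)/(4 + U) (J(U) = -3 + (-5 + U)/(U + 4) = -3 + (-5 + U)/(4 + U))
(17*2)*((J(3) + 5)*6) = (17*2)*(((-17 - 2*3)/(4 + 3) + 5)*6) = 34*(((-17 - 6)/7 + 5)*6) = 34*(((⅐)*(-23) + 5)*6) = 34*((-23/7 + 5)*6) = 34*((12/7)*6) = 34*(72/7) = 2448/7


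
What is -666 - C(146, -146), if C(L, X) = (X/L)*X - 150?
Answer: -662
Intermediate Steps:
C(L, X) = -150 + X²/L (C(L, X) = X²/L - 150 = -150 + X²/L)
-666 - C(146, -146) = -666 - (-150 + (-146)²/146) = -666 - (-150 + (1/146)*21316) = -666 - (-150 + 146) = -666 - 1*(-4) = -666 + 4 = -662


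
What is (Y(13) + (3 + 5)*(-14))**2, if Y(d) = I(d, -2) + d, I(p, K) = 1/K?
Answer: 39601/4 ≈ 9900.3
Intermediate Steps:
Y(d) = -1/2 + d (Y(d) = 1/(-2) + d = -1/2 + d)
(Y(13) + (3 + 5)*(-14))**2 = ((-1/2 + 13) + (3 + 5)*(-14))**2 = (25/2 + 8*(-14))**2 = (25/2 - 112)**2 = (-199/2)**2 = 39601/4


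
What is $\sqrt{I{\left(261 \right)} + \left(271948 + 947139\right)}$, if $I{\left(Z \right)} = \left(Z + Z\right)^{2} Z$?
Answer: $\sqrt{72337411} \approx 8505.1$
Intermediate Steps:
$I{\left(Z \right)} = 4 Z^{3}$ ($I{\left(Z \right)} = \left(2 Z\right)^{2} Z = 4 Z^{2} Z = 4 Z^{3}$)
$\sqrt{I{\left(261 \right)} + \left(271948 + 947139\right)} = \sqrt{4 \cdot 261^{3} + \left(271948 + 947139\right)} = \sqrt{4 \cdot 17779581 + 1219087} = \sqrt{71118324 + 1219087} = \sqrt{72337411}$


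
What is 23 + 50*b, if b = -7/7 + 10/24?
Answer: -37/6 ≈ -6.1667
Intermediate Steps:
b = -7/12 (b = -7*1/7 + 10*(1/24) = -1 + 5/12 = -7/12 ≈ -0.58333)
23 + 50*b = 23 + 50*(-7/12) = 23 - 175/6 = -37/6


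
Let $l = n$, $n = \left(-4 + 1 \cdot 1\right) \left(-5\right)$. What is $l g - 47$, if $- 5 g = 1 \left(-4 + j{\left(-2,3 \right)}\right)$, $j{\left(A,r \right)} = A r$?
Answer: $-17$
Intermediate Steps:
$n = 15$ ($n = \left(-4 + 1\right) \left(-5\right) = \left(-3\right) \left(-5\right) = 15$)
$g = 2$ ($g = - \frac{1 \left(-4 - 6\right)}{5} = - \frac{1 \left(-10\right)}{5} = \left(- \frac{1}{5}\right) \left(-10\right) = 2$)
$l = 15$
$l g - 47 = 15 \cdot 2 - 47 = 30 - 47 = -17$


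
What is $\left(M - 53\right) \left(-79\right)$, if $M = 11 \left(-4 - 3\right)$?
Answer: $10270$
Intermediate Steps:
$M = -77$ ($M = 11 \left(-4 - 3\right) = 11 \left(-7\right) = -77$)
$\left(M - 53\right) \left(-79\right) = \left(-77 - 53\right) \left(-79\right) = \left(-130\right) \left(-79\right) = 10270$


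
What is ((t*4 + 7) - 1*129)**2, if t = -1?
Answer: 15876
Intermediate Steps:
((t*4 + 7) - 1*129)**2 = ((-1*4 + 7) - 1*129)**2 = ((-4 + 7) - 129)**2 = (3 - 129)**2 = (-126)**2 = 15876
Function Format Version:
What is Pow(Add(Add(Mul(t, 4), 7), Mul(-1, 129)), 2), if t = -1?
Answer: 15876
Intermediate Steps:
Pow(Add(Add(Mul(t, 4), 7), Mul(-1, 129)), 2) = Pow(Add(Add(Mul(-1, 4), 7), Mul(-1, 129)), 2) = Pow(Add(Add(-4, 7), -129), 2) = Pow(Add(3, -129), 2) = Pow(-126, 2) = 15876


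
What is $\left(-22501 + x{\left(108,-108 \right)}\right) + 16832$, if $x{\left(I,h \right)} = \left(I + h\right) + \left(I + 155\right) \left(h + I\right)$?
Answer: $-5669$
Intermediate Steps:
$x{\left(I,h \right)} = I + h + \left(155 + I\right) \left(I + h\right)$ ($x{\left(I,h \right)} = \left(I + h\right) + \left(155 + I\right) \left(I + h\right) = I + h + \left(155 + I\right) \left(I + h\right)$)
$\left(-22501 + x{\left(108,-108 \right)}\right) + 16832 = \left(-22501 + \left(108^{2} + 156 \cdot 108 + 156 \left(-108\right) + 108 \left(-108\right)\right)\right) + 16832 = \left(-22501 + \left(11664 + 16848 - 16848 - 11664\right)\right) + 16832 = \left(-22501 + 0\right) + 16832 = -22501 + 16832 = -5669$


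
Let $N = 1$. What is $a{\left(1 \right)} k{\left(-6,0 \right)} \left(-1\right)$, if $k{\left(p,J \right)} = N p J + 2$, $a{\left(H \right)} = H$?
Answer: $-2$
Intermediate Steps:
$k{\left(p,J \right)} = 2 + J p$ ($k{\left(p,J \right)} = 1 p J + 2 = p J + 2 = J p + 2 = 2 + J p$)
$a{\left(1 \right)} k{\left(-6,0 \right)} \left(-1\right) = 1 \left(2 + 0 \left(-6\right)\right) \left(-1\right) = 1 \left(2 + 0\right) \left(-1\right) = 1 \cdot 2 \left(-1\right) = 2 \left(-1\right) = -2$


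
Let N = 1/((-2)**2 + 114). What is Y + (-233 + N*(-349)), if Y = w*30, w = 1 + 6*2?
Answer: 18177/118 ≈ 154.04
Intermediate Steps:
N = 1/118 (N = 1/(4 + 114) = 1/118 ≈ 0.0084746)
w = 13 (w = 1 + 12 = 13)
Y = 390 (Y = 13*30 = 390)
Y + (-233 + N*(-349)) = 390 + (-233 + (1/118)*(-349)) = 390 + (-233 - 349/118) = 390 - 27843/118 = 18177/118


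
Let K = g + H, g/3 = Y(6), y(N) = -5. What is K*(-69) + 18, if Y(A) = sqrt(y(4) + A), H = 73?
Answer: -5226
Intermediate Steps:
Y(A) = sqrt(-5 + A)
g = 3 (g = 3*sqrt(-5 + 6) = 3*sqrt(1) = 3*1 = 3)
K = 76 (K = 3 + 73 = 76)
K*(-69) + 18 = 76*(-69) + 18 = -5244 + 18 = -5226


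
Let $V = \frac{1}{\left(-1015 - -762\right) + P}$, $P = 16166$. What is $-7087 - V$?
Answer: $- \frac{112775432}{15913} \approx -7087.0$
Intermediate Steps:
$V = \frac{1}{15913}$ ($V = \frac{1}{\left(-1015 - -762\right) + 16166} = \frac{1}{\left(-1015 + 762\right) + 16166} = \frac{1}{-253 + 16166} = \frac{1}{15913} \approx 6.2842 \cdot 10^{-5}$)
$-7087 - V = -7087 - \frac{1}{15913} = - \frac{112775432}{15913}$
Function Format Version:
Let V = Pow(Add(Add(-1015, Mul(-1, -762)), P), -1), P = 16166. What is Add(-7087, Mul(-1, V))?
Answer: Rational(-112775432, 15913) ≈ -7087.0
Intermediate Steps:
V = Rational(1, 15913) (V = Pow(Add(Add(-1015, Mul(-1, -762)), 16166), -1) = Pow(Add(Add(-1015, 762), 16166), -1) = Pow(Add(-253, 16166), -1) = Pow(15913, -1) = Rational(1, 15913) ≈ 6.2842e-5)
Add(-7087, Mul(-1, V)) = Add(-7087, Mul(-1, Rational(1, 15913))) = Add(-7087, Rational(-1, 15913)) = Rational(-112775432, 15913)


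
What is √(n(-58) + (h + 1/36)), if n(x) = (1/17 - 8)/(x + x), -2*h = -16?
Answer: √17710039/1479 ≈ 2.8454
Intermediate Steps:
h = 8 (h = -½*(-16) = 8)
n(x) = -135/(34*x) (n(x) = (1/17 - 8)/((2*x)) = -135/(34*x))
√(n(-58) + (h + 1/36)) = √(-135/34/(-58) + (8 + 1/36)) = √(-135/34*(-1/58) + (8 + 1*(1/36))) = √(135/1972 + (8 + 1/36)) = √(135/1972 + 289/36) = √(35923/4437) = √17710039/1479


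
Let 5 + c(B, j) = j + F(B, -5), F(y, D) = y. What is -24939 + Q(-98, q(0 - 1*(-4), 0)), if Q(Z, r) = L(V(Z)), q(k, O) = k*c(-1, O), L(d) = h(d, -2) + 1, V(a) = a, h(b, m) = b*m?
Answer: -24742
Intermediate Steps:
c(B, j) = -5 + B + j (c(B, j) = -5 + (j + B) = -5 + (B + j) = -5 + B + j)
L(d) = 1 - 2*d (L(d) = d*(-2) + 1 = -2*d + 1 = 1 - 2*d)
q(k, O) = k*(-6 + O) (q(k, O) = k*(-5 - 1 + O) = k*(-6 + O))
Q(Z, r) = 1 - 2*Z
-24939 + Q(-98, q(0 - 1*(-4), 0)) = -24939 + (1 - 2*(-98)) = -24939 + (1 + 196) = -24939 + 197 = -24742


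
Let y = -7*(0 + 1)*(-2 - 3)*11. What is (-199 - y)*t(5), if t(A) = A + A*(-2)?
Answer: 2920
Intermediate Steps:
t(A) = -A (t(A) = A - 2*A = -A)
y = 385 (y = -7*(-5)*11 = 35*11 = 385)
(-199 - y)*t(5) = (-199 - 1*385)*(-1*5) = (-199 - 385)*(-5) = -584*(-5) = 2920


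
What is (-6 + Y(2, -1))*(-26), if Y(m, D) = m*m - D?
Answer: 26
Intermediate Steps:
Y(m, D) = m**2 - D
(-6 + Y(2, -1))*(-26) = (-6 + (2**2 - 1*(-1)))*(-26) = (-6 + (4 + 1))*(-26) = (-6 + 5)*(-26) = -1*(-26) = 26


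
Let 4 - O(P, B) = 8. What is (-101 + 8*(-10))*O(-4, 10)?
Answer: 724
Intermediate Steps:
O(P, B) = -4 (O(P, B) = 4 - 1*8 = 4 - 8 = -4)
(-101 + 8*(-10))*O(-4, 10) = (-101 + 8*(-10))*(-4) = (-101 - 80)*(-4) = -181*(-4) = 724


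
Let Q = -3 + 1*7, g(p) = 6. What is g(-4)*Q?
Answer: 24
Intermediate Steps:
Q = 4 (Q = -3 + 7 = 4)
g(-4)*Q = 6*4 = 24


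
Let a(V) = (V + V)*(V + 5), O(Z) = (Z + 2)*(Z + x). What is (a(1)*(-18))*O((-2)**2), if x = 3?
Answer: -9072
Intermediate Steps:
O(Z) = (2 + Z)*(3 + Z) (O(Z) = (Z + 2)*(Z + 3) = (2 + Z)*(3 + Z))
a(V) = 2*V*(5 + V) (a(V) = (2*V)*(5 + V) = 2*V*(5 + V))
(a(1)*(-18))*O((-2)**2) = ((2*1*(5 + 1))*(-18))*(6 + ((-2)**2)**2 + 5*(-2)**2) = ((2*1*6)*(-18))*(6 + 4**2 + 5*4) = (12*(-18))*(6 + 16 + 20) = -216*42 = -9072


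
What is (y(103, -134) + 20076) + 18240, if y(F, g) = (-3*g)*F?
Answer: 79722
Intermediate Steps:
y(F, g) = -3*F*g
(y(103, -134) + 20076) + 18240 = (-3*103*(-134) + 20076) + 18240 = (41406 + 20076) + 18240 = 61482 + 18240 = 79722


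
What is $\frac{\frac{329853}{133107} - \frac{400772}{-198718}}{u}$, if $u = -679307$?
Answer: $- \frac{1524272911}{230361336758969} \approx -6.6169 \cdot 10^{-6}$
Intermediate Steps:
$\frac{\frac{329853}{133107} - \frac{400772}{-198718}}{u} = \frac{\frac{329853}{133107} - \frac{400772}{-198718}}{-679307} = \left(329853 \cdot \frac{1}{133107} - - \frac{200386}{99359}\right) \left(- \frac{1}{679307}\right) = \left(\frac{109951}{44369} + \frac{200386}{99359}\right) \left(- \frac{1}{679307}\right) = \frac{1524272911}{339112267} \left(- \frac{1}{679307}\right) = - \frac{1524272911}{230361336758969}$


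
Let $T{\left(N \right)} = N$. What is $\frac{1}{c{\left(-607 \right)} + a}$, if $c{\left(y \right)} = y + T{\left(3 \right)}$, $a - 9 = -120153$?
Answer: $- \frac{1}{120748} \approx -8.2817 \cdot 10^{-6}$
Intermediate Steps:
$a = -120144$ ($a = 9 - 120153 = -120144$)
$c{\left(y \right)} = 3 + y$ ($c{\left(y \right)} = y + 3 = 3 + y$)
$\frac{1}{c{\left(-607 \right)} + a} = \frac{1}{\left(3 - 607\right) - 120144} = \frac{1}{-604 - 120144} = \frac{1}{-120748} = - \frac{1}{120748}$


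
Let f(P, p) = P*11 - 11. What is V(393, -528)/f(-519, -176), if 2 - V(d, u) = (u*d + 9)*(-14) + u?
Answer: 72610/143 ≈ 507.76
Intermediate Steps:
V(d, u) = 128 - u + 14*d*u (V(d, u) = 2 - ((u*d + 9)*(-14) + u) = 2 - ((d*u + 9)*(-14) + u) = 2 - ((9 + d*u)*(-14) + u) = 2 - ((-126 - 14*d*u) + u) = 2 - (-126 + u - 14*d*u) = 2 + (126 - u + 14*d*u) = 128 - u + 14*d*u)
f(P, p) = -11 + 11*P (f(P, p) = 11*P - 11 = -11 + 11*P)
V(393, -528)/f(-519, -176) = (128 - 1*(-528) + 14*393*(-528))/(-11 + 11*(-519)) = (128 + 528 - 2905056)/(-11 - 5709) = -2904400/(-5720) = -2904400*(-1/5720) = 72610/143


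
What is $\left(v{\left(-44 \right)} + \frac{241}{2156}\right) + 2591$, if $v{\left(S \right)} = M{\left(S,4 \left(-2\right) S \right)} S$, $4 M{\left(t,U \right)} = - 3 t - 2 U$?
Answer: $\frac{19151989}{2156} \approx 8883.1$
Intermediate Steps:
$M{\left(t,U \right)} = - \frac{3 t}{4} - \frac{U}{2}$ ($M{\left(t,U \right)} = \frac{- 3 t - 2 U}{4} = - \frac{3 t}{4} - \frac{U}{2}$)
$v{\left(S \right)} = \frac{13 S^{2}}{4}$ ($v{\left(S \right)} = \left(- \frac{3 S}{4} - \frac{4 \left(-2\right) S}{2}\right) S = \left(- \frac{3 S}{4} - \frac{\left(-8\right) S}{2}\right) S = \left(- \frac{3 S}{4} + 4 S\right) S = \frac{13 S}{4} S = \frac{13 S^{2}}{4}$)
$\left(v{\left(-44 \right)} + \frac{241}{2156}\right) + 2591 = \left(\frac{13 \left(-44\right)^{2}}{4} + \frac{241}{2156}\right) + 2591 = \left(\frac{13}{4} \cdot 1936 + 241 \cdot \frac{1}{2156}\right) + 2591 = \left(6292 + \frac{241}{2156}\right) + 2591 = \frac{13565793}{2156} + 2591 = \frac{19151989}{2156}$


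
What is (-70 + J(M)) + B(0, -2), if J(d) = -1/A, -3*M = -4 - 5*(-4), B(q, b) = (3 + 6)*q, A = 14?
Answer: -981/14 ≈ -70.071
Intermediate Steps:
B(q, b) = 9*q
M = -16/3 (M = -(-4 - 5*(-4))/3 = -(-4 + 20)/3 = -⅓*16 = -16/3 ≈ -5.3333)
J(d) = -1/14
(-70 + J(M)) + B(0, -2) = (-70 - 1/14) + 9*0 = -981/14 + 0 = -981/14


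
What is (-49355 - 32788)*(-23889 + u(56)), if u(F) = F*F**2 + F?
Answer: -12467910969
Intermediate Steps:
u(F) = F + F**3 (u(F) = F**3 + F = F + F**3)
(-49355 - 32788)*(-23889 + u(56)) = (-49355 - 32788)*(-23889 + (56 + 56**3)) = -82143*(-23889 + (56 + 175616)) = -82143*(-23889 + 175672) = -82143*151783 = -12467910969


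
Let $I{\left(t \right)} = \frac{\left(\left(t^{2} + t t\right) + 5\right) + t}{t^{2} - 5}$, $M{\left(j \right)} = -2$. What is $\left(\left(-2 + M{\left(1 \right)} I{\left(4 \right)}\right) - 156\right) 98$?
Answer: $- \frac{178360}{11} \approx -16215.0$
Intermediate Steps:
$I{\left(t \right)} = \frac{5 + t + 2 t^{2}}{-5 + t^{2}}$ ($I{\left(t \right)} = \frac{\left(\left(t^{2} + t^{2}\right) + 5\right) + t}{-5 + t^{2}} = \frac{\left(2 t^{2} + 5\right) + t}{-5 + t^{2}} = \frac{\left(5 + 2 t^{2}\right) + t}{-5 + t^{2}} = \frac{5 + t + 2 t^{2}}{-5 + t^{2}}$)
$\left(\left(-2 + M{\left(1 \right)} I{\left(4 \right)}\right) - 156\right) 98 = \left(\left(-2 - 2 \frac{5 + 4 + 2 \cdot 4^{2}}{-5 + 4^{2}}\right) - 156\right) 98 = \left(\left(-2 - 2 \frac{5 + 4 + 2 \cdot 16}{-5 + 16}\right) - 156\right) 98 = \left(\left(-2 - 2 \frac{5 + 4 + 32}{11}\right) - 156\right) 98 = \left(\left(-2 - 2 \cdot \frac{1}{11} \cdot 41\right) - 156\right) 98 = \left(\left(-2 - \frac{82}{11}\right) - 156\right) 98 = \left(- \frac{104}{11} - 156\right) 98 = \left(- \frac{1820}{11}\right) 98 = - \frac{178360}{11}$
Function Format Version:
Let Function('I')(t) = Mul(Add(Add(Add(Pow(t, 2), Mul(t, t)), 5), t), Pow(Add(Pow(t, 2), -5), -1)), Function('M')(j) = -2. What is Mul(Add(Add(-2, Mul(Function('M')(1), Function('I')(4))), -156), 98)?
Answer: Rational(-178360, 11) ≈ -16215.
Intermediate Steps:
Function('I')(t) = Mul(Pow(Add(-5, Pow(t, 2)), -1), Add(5, t, Mul(2, Pow(t, 2)))) (Function('I')(t) = Mul(Add(Add(Add(Pow(t, 2), Pow(t, 2)), 5), t), Pow(Add(-5, Pow(t, 2)), -1)) = Mul(Add(Add(Mul(2, Pow(t, 2)), 5), t), Pow(Add(-5, Pow(t, 2)), -1)) = Mul(Add(Add(5, Mul(2, Pow(t, 2))), t), Pow(Add(-5, Pow(t, 2)), -1)) = Mul(Add(5, t, Mul(2, Pow(t, 2))), Pow(Add(-5, Pow(t, 2)), -1)) = Mul(Pow(Add(-5, Pow(t, 2)), -1), Add(5, t, Mul(2, Pow(t, 2)))))
Mul(Add(Add(-2, Mul(Function('M')(1), Function('I')(4))), -156), 98) = Mul(Add(Add(-2, Mul(-2, Mul(Pow(Add(-5, Pow(4, 2)), -1), Add(5, 4, Mul(2, Pow(4, 2)))))), -156), 98) = Mul(Add(Add(-2, Mul(-2, Mul(Pow(Add(-5, 16), -1), Add(5, 4, Mul(2, 16))))), -156), 98) = Mul(Add(Add(-2, Mul(-2, Mul(Pow(11, -1), Add(5, 4, 32)))), -156), 98) = Mul(Add(Add(-2, Mul(-2, Mul(Rational(1, 11), 41))), -156), 98) = Mul(Add(Add(-2, Mul(-2, Rational(41, 11))), -156), 98) = Mul(Add(Add(-2, Rational(-82, 11)), -156), 98) = Mul(Add(Rational(-104, 11), -156), 98) = Mul(Rational(-1820, 11), 98) = Rational(-178360, 11)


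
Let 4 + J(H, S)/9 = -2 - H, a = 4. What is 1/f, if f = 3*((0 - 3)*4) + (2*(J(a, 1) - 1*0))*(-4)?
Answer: 1/684 ≈ 0.0014620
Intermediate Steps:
J(H, S) = -54 - 9*H (J(H, S) = -36 + 9*(-2 - H) = -36 + (-18 - 9*H) = -54 - 9*H)
f = 684 (f = 3*((0 - 3)*4) + (2*((-54 - 9*4) - 1*0))*(-4) = 3*(-3*4) + (2*((-54 - 36) + 0))*(-4) = 3*(-12) + (2*(-90 + 0))*(-4) = -36 + (2*(-90))*(-4) = -36 - 180*(-4) = -36 + 720 = 684)
1/f = 1/684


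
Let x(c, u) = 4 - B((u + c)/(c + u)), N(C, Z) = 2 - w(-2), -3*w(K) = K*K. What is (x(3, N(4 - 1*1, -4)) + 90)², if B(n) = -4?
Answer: 9604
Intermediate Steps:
w(K) = -K²/3 (w(K) = -K*K/3 = -K²/3)
N(C, Z) = 10/3 (N(C, Z) = 2 - (-1)*(-2)²/3 = 2 - (-1)*4/3 = 2 - 1*(-4/3) = 2 + 4/3 = 10/3)
x(c, u) = 8 (x(c, u) = 4 - 1*(-4) = 4 + 4 = 8)
(x(3, N(4 - 1*1, -4)) + 90)² = (8 + 90)² = 98² = 9604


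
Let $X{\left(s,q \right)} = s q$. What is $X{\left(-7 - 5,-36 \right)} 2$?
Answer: $864$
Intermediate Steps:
$X{\left(s,q \right)} = q s$
$X{\left(-7 - 5,-36 \right)} 2 = - 36 \left(-7 - 5\right) 2 = \left(-36\right) \left(-12\right) 2 = 432 \cdot 2 = 864$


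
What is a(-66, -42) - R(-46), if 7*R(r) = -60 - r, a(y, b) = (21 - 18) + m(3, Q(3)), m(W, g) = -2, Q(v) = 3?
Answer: 3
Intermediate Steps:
a(y, b) = 1 (a(y, b) = (21 - 18) - 2 = 3 - 2 = 1)
R(r) = -60/7 - r/7 (R(r) = (-60 - r)/7 = -60/7 - r/7)
a(-66, -42) - R(-46) = 1 - (-60/7 - 1/7*(-46)) = 1 - (-60/7 + 46/7) = 1 - 1*(-2) = 1 + 2 = 3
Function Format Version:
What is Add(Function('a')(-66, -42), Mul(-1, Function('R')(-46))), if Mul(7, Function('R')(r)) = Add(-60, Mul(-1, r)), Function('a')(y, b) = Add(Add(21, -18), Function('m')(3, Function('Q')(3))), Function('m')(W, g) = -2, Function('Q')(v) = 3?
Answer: 3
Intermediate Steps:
Function('a')(y, b) = 1 (Function('a')(y, b) = Add(Add(21, -18), -2) = Add(3, -2) = 1)
Function('R')(r) = Add(Rational(-60, 7), Mul(Rational(-1, 7), r)) (Function('R')(r) = Mul(Rational(1, 7), Add(-60, Mul(-1, r))) = Add(Rational(-60, 7), Mul(Rational(-1, 7), r)))
Add(Function('a')(-66, -42), Mul(-1, Function('R')(-46))) = Add(1, Mul(-1, Add(Rational(-60, 7), Mul(Rational(-1, 7), -46)))) = Add(1, Mul(-1, Add(Rational(-60, 7), Rational(46, 7)))) = Add(1, Mul(-1, -2)) = Add(1, 2) = 3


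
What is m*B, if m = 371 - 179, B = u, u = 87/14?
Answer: 8352/7 ≈ 1193.1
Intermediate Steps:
u = 87/14 (u = 87*(1/14) = 87/14 ≈ 6.2143)
B = 87/14 ≈ 6.2143
m = 192
m*B = 192*(87/14) = 8352/7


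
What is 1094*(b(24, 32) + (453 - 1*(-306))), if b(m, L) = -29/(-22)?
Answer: 9149669/11 ≈ 8.3179e+5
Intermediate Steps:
b(m, L) = 29/22 (b(m, L) = -29*(-1/22) = 29/22)
1094*(b(24, 32) + (453 - 1*(-306))) = 1094*(29/22 + (453 - 1*(-306))) = 1094*(29/22 + (453 + 306)) = 1094*(29/22 + 759) = 1094*(16727/22) = 9149669/11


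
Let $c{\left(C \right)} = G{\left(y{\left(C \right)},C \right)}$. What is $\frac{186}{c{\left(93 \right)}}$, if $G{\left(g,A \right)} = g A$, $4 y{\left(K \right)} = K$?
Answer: $\frac{8}{93} \approx 0.086022$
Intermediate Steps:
$y{\left(K \right)} = \frac{K}{4}$
$G{\left(g,A \right)} = A g$
$c{\left(C \right)} = \frac{C^{2}}{4}$ ($c{\left(C \right)} = C \frac{C}{4} = \frac{C^{2}}{4}$)
$\frac{186}{c{\left(93 \right)}} = \frac{186}{\frac{1}{4} \cdot 93^{2}} = \frac{186}{\frac{1}{4} \cdot 8649} = \frac{186}{\frac{8649}{4}} = 186 \cdot \frac{4}{8649} = \frac{8}{93}$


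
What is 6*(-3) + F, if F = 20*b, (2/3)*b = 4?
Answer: 102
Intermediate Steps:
b = 6 (b = (3/2)*4 = 6)
F = 120 (F = 20*6 = 120)
6*(-3) + F = 6*(-3) + 120 = -18 + 120 = 102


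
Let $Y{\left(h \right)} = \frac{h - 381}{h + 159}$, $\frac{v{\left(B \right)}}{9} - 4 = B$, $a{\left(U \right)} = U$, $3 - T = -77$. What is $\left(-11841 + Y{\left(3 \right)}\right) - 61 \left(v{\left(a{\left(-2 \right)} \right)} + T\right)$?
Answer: $- \frac{53464}{3} \approx -17821.0$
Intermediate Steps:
$T = 80$ ($T = 3 - -77 = 3 + 77 = 80$)
$v{\left(B \right)} = 36 + 9 B$
$Y{\left(h \right)} = \frac{-381 + h}{159 + h}$
$\left(-11841 + Y{\left(3 \right)}\right) - 61 \left(v{\left(a{\left(-2 \right)} \right)} + T\right) = \left(-11841 + \frac{-381 + 3}{159 + 3}\right) - 61 \left(\left(36 + 9 \left(-2\right)\right) + 80\right) = \left(-11841 + \frac{1}{162} \left(-378\right)\right) - 61 \left(\left(36 - 18\right) + 80\right) = \left(-11841 + \frac{1}{162} \left(-378\right)\right) - 61 \left(18 + 80\right) = \left(-11841 - \frac{7}{3}\right) - 5978 = - \frac{35530}{3} - 5978 = - \frac{53464}{3}$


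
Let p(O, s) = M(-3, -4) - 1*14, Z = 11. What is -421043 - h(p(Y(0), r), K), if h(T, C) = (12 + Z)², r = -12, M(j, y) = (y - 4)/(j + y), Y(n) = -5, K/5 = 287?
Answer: -421572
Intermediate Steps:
K = 1435 (K = 5*287 = 1435)
M(j, y) = (-4 + y)/(j + y)
p(O, s) = -90/7 (p(O, s) = (-4 - 4)/(-3 - 4) - 1*14 = -8/(-7) - 14 = -⅐*(-8) - 14 = 8/7 - 14 = -90/7)
h(T, C) = 529 (h(T, C) = (12 + 11)² = 23² = 529)
-421043 - h(p(Y(0), r), K) = -421043 - 1*529 = -421043 - 529 = -421572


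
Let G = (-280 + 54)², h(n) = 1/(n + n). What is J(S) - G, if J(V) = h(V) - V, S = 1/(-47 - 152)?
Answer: -20367847/398 ≈ -51176.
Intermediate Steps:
h(n) = 1/(2*n)
S = -1/199 (S = 1/(-199) = -1/199 ≈ -0.0050251)
J(V) = 1/(2*V) - V
G = 51076 (G = (-226)² = 51076)
J(S) - G = (1/(2*(-1/199)) - 1*(-1/199)) - 1*51076 = ((½)*(-199) + 1/199) - 51076 = (-199/2 + 1/199) - 51076 = -39599/398 - 51076 = -20367847/398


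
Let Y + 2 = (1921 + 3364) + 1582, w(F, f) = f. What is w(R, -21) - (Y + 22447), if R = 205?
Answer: -29333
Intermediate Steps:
Y = 6865 (Y = -2 + ((1921 + 3364) + 1582) = -2 + (5285 + 1582) = -2 + 6867 = 6865)
w(R, -21) - (Y + 22447) = -21 - (6865 + 22447) = -21 - 1*29312 = -21 - 29312 = -29333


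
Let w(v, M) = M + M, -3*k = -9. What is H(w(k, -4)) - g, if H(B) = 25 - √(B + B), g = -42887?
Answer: 42912 - 4*I ≈ 42912.0 - 4.0*I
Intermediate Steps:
k = 3 (k = -⅓*(-9) = 3)
w(v, M) = 2*M
H(B) = 25 - √2*√B (H(B) = 25 - √(2*B) = 25 - √2*√B)
H(w(k, -4)) - g = (25 - √2*√(2*(-4))) - 1*(-42887) = (25 - √2*√(-8)) + 42887 = (25 - √2*2*I*√2) + 42887 = (25 - 4*I) + 42887 = 42912 - 4*I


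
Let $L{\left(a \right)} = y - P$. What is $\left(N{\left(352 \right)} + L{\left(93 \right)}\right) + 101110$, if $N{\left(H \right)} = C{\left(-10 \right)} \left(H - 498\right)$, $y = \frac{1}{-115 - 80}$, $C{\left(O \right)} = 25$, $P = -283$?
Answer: $\frac{19059884}{195} \approx 97743.0$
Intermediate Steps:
$y = - \frac{1}{195}$ ($y = \frac{1}{-195} = - \frac{1}{195} \approx -0.0051282$)
$L{\left(a \right)} = \frac{55184}{195}$ ($L{\left(a \right)} = - \frac{1}{195} - -283 = - \frac{1}{195} + 283 = \frac{55184}{195}$)
$N{\left(H \right)} = -12450 + 25 H$ ($N{\left(H \right)} = 25 \left(H - 498\right) = 25 \left(-498 + H\right) = -12450 + 25 H$)
$\left(N{\left(352 \right)} + L{\left(93 \right)}\right) + 101110 = \left(\left(-12450 + 25 \cdot 352\right) + \frac{55184}{195}\right) + 101110 = \left(\left(-12450 + 8800\right) + \frac{55184}{195}\right) + 101110 = \left(-3650 + \frac{55184}{195}\right) + 101110 = - \frac{656566}{195} + 101110 = \frac{19059884}{195}$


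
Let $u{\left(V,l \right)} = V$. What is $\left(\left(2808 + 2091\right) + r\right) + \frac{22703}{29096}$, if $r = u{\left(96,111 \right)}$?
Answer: $\frac{145357223}{29096} \approx 4995.8$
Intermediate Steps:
$r = 96$
$\left(\left(2808 + 2091\right) + r\right) + \frac{22703}{29096} = \left(\left(2808 + 2091\right) + 96\right) + \frac{22703}{29096} = \left(4899 + 96\right) + 22703 \cdot \frac{1}{29096} = 4995 + \frac{22703}{29096} = \frac{145357223}{29096}$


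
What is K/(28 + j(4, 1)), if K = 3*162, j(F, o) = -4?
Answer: 81/4 ≈ 20.250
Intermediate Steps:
K = 486
K/(28 + j(4, 1)) = 486/(28 - 4) = 486/24 = 486*(1/24) = 81/4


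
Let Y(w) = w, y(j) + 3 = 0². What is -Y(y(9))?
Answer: 3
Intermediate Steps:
y(j) = -3 (y(j) = -3 + 0² = -3 + 0 = -3)
-Y(y(9)) = -1*(-3) = 3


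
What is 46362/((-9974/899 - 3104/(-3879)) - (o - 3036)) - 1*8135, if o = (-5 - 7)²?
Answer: -40794057910534/5024572241 ≈ -8118.9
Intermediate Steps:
o = 144 (o = (-12)² = 144)
46362/((-9974/899 - 3104/(-3879)) - (o - 3036)) - 1*8135 = 46362/((-9974/899 - 3104/(-3879)) - (144 - 3036)) - 1*8135 = 46362/((-9974*1/899 - 3104*(-1/3879)) - 1*(-2892)) - 8135 = 46362/((-9974/899 + 3104/3879) + 2892) - 8135 = 46362/(-35898650/3487221 + 2892) - 8135 = 46362/(10049144482/3487221) - 8135 = 46362*(3487221/10049144482) - 8135 = 80837270001/5024572241 - 8135 = -40794057910534/5024572241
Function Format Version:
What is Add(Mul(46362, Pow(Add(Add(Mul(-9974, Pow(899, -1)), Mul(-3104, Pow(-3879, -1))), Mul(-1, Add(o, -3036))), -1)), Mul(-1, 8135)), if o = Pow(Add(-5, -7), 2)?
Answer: Rational(-40794057910534, 5024572241) ≈ -8118.9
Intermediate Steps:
o = 144 (o = Pow(-12, 2) = 144)
Add(Mul(46362, Pow(Add(Add(Mul(-9974, Pow(899, -1)), Mul(-3104, Pow(-3879, -1))), Mul(-1, Add(o, -3036))), -1)), Mul(-1, 8135)) = Add(Mul(46362, Pow(Add(Add(Mul(-9974, Pow(899, -1)), Mul(-3104, Pow(-3879, -1))), Mul(-1, Add(144, -3036))), -1)), Mul(-1, 8135)) = Add(Mul(46362, Pow(Add(Add(Mul(-9974, Rational(1, 899)), Mul(-3104, Rational(-1, 3879))), Mul(-1, -2892)), -1)), -8135) = Add(Mul(46362, Pow(Add(Add(Rational(-9974, 899), Rational(3104, 3879)), 2892), -1)), -8135) = Add(Mul(46362, Pow(Add(Rational(-35898650, 3487221), 2892), -1)), -8135) = Add(Mul(46362, Pow(Rational(10049144482, 3487221), -1)), -8135) = Add(Mul(46362, Rational(3487221, 10049144482)), -8135) = Add(Rational(80837270001, 5024572241), -8135) = Rational(-40794057910534, 5024572241)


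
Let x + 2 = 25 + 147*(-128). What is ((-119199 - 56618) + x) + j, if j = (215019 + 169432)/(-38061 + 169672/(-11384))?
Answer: -10544908429093/54182012 ≈ -1.9462e+5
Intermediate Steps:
x = -18793 (x = -2 + (25 + 147*(-128)) = -2 + (25 - 18816) = -2 - 18791 = -18793)
j = -547073773/54182012 (j = 384451/(-38061 + 169672*(-1/11384)) = 384451/(-38061 - 21209/1423) = 384451/(-54182012/1423) = 384451*(-1423/54182012) = -547073773/54182012 ≈ -10.097)
((-119199 - 56618) + x) + j = ((-119199 - 56618) - 18793) - 547073773/54182012 = (-175817 - 18793) - 547073773/54182012 = -194610 - 547073773/54182012 = -10544908429093/54182012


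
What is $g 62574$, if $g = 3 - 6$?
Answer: $-187722$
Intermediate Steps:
$g = -3$ ($g = 3 - 6 = -3$)
$g 62574 = \left(-3\right) 62574 = -187722$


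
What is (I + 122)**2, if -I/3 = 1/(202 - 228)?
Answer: 10080625/676 ≈ 14912.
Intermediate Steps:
I = 3/26 (I = -3/(202 - 228) = -3/(-26) = -3*(-1/26) = 3/26 ≈ 0.11538)
(I + 122)**2 = (3/26 + 122)**2 = (3175/26)**2 = 10080625/676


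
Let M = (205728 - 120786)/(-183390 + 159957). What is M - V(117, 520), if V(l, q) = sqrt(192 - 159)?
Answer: -28314/7811 - sqrt(33) ≈ -9.3694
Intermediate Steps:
M = -28314/7811 (M = 84942/(-23433) = 84942*(-1/23433) = -28314/7811 ≈ -3.6249)
V(l, q) = sqrt(33)
M - V(117, 520) = -28314/7811 - sqrt(33)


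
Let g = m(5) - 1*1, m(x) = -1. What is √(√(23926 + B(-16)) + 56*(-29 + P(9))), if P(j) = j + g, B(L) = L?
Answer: √(-1232 + √23910) ≈ 32.823*I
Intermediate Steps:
g = -2 (g = -1 - 1*1 = -1 - 1 = -2)
P(j) = -2 + j (P(j) = j - 2 = -2 + j)
√(√(23926 + B(-16)) + 56*(-29 + P(9))) = √(√(23926 - 16) + 56*(-29 + (-2 + 9))) = √(√23910 + 56*(-29 + 7)) = √(√23910 + 56*(-22)) = √(√23910 - 1232) = √(-1232 + √23910)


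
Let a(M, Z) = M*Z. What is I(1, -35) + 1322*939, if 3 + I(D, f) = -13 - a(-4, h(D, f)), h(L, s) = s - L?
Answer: 1241198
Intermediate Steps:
I(D, f) = -16 - 4*D + 4*f (I(D, f) = -3 + (-13 - (-4)*(f - D)) = -3 + (-13 - (-4*f + 4*D)) = -3 + (-13 + (-4*D + 4*f)) = -3 + (-13 - 4*D + 4*f) = -16 - 4*D + 4*f)
I(1, -35) + 1322*939 = (-16 - 4*1 + 4*(-35)) + 1322*939 = (-16 - 4 - 140) + 1241358 = -160 + 1241358 = 1241198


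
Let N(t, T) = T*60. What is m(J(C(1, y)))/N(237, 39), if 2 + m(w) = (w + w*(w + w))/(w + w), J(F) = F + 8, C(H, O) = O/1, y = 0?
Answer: 1/360 ≈ 0.0027778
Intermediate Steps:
C(H, O) = O (C(H, O) = O*1 = O)
J(F) = 8 + F
m(w) = -2 + (w + 2*w²)/(2*w) (m(w) = -2 + (w + w*(w + w))/(w + w) = -2 + (w + w*(2*w))/((2*w)) = -2 + (w + 2*w²)*(1/(2*w)) = -2 + (w + 2*w²)/(2*w))
N(t, T) = 60*T
m(J(C(1, y)))/N(237, 39) = (-3/2 + (8 + 0))/((60*39)) = (-3/2 + 8)/2340 = (13/2)*(1/2340) = 1/360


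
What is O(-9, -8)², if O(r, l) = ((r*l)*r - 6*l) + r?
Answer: 370881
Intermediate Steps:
O(r, l) = r - 6*l + l*r² (O(r, l) = ((l*r)*r - 6*l) + r = (l*r² - 6*l) + r = (-6*l + l*r²) + r = r - 6*l + l*r²)
O(-9, -8)² = (-9 - 6*(-8) - 8*(-9)²)² = (-9 + 48 - 8*81)² = (-9 + 48 - 648)² = (-609)² = 370881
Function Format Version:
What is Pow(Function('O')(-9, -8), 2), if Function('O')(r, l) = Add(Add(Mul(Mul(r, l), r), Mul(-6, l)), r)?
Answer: 370881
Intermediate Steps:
Function('O')(r, l) = Add(r, Mul(-6, l), Mul(l, Pow(r, 2))) (Function('O')(r, l) = Add(Add(Mul(Mul(l, r), r), Mul(-6, l)), r) = Add(Add(Mul(l, Pow(r, 2)), Mul(-6, l)), r) = Add(Add(Mul(-6, l), Mul(l, Pow(r, 2))), r) = Add(r, Mul(-6, l), Mul(l, Pow(r, 2))))
Pow(Function('O')(-9, -8), 2) = Pow(Add(-9, Mul(-6, -8), Mul(-8, Pow(-9, 2))), 2) = Pow(Add(-9, 48, Mul(-8, 81)), 2) = Pow(Add(-9, 48, -648), 2) = Pow(-609, 2) = 370881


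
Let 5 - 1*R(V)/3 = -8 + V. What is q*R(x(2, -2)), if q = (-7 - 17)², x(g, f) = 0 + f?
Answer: 25920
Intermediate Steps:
x(g, f) = f
R(V) = 39 - 3*V (R(V) = 15 - 3*(-8 + V) = 15 + (24 - 3*V) = 39 - 3*V)
q = 576 (q = (-24)² = 576)
q*R(x(2, -2)) = 576*(39 - 3*(-2)) = 576*(39 + 6) = 576*45 = 25920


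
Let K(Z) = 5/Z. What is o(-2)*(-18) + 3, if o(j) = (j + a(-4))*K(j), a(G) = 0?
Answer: -87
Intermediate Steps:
o(j) = 5 (o(j) = (j + 0)*(5/j) = j*(5/j) = 5)
o(-2)*(-18) + 3 = 5*(-18) + 3 = -90 + 3 = -87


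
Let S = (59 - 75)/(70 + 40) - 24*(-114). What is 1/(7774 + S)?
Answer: 55/578042 ≈ 9.5149e-5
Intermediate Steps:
S = 150472/55 (S = -16/110 + 2736 = -16*1/110 + 2736 = -8/55 + 2736 = 150472/55 ≈ 2735.9)
1/(7774 + S) = 1/(7774 + 150472/55) = 1/(578042/55) = 55/578042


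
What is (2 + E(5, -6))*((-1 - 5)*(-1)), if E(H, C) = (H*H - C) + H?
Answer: 228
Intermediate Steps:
E(H, C) = H + H² - C (E(H, C) = (H² - C) + H = H + H² - C)
(2 + E(5, -6))*((-1 - 5)*(-1)) = (2 + (5 + 5² - 1*(-6)))*((-1 - 5)*(-1)) = (2 + (5 + 25 + 6))*(-6*(-1)) = (2 + 36)*6 = 38*6 = 228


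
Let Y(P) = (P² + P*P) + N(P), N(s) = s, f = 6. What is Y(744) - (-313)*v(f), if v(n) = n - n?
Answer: 1107816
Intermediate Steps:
v(n) = 0
Y(P) = P + 2*P² (Y(P) = (P² + P*P) + P = (P² + P²) + P = 2*P² + P = P + 2*P²)
Y(744) - (-313)*v(f) = 744*(1 + 2*744) - (-313)*0 = 744*(1 + 1488) - 1*0 = 744*1489 + 0 = 1107816 + 0 = 1107816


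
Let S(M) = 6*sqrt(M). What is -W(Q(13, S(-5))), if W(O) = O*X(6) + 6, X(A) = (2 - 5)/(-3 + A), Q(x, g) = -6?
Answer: -12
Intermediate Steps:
X(A) = -3/(-3 + A)
W(O) = 6 - O (W(O) = O*(-3/(-3 + 6)) + 6 = O*(-3/3) + 6 = O*(-3*1/3) + 6 = O*(-1) + 6 = -O + 6 = 6 - O)
-W(Q(13, S(-5))) = -(6 - 1*(-6)) = -(6 + 6) = -1*12 = -12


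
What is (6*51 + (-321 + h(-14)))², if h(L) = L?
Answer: 841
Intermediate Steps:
(6*51 + (-321 + h(-14)))² = (6*51 + (-321 - 14))² = (306 - 335)² = (-29)² = 841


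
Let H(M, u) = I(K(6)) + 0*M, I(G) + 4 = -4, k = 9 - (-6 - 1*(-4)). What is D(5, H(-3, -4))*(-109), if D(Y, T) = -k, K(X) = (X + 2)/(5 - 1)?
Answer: 1199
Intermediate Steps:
K(X) = ½ + X/4 (K(X) = (2 + X)/4 = (2 + X)*(¼) = ½ + X/4)
k = 11 (k = 9 - (-6 + 4) = 9 - 1*(-2) = 9 + 2 = 11)
I(G) = -8 (I(G) = -4 - 4 = -8)
H(M, u) = -8 (H(M, u) = -8 + 0*M = -8 + 0 = -8)
D(Y, T) = -11 (D(Y, T) = -1*11 = -11)
D(5, H(-3, -4))*(-109) = -11*(-109) = 1199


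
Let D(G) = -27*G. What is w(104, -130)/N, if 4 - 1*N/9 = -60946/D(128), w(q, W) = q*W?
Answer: 2595840/23561 ≈ 110.18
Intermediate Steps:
w(q, W) = W*q
N = -23561/192 (N = 36 - (-548514)/((-27*128)) = 36 - (-548514)/(-3456) = 36 - (-548514)*(-1)/3456 = 36 - 9*30473/1728 = 36 - 30473/192 = -23561/192 ≈ -122.71)
w(104, -130)/N = (-130*104)/(-23561/192) = -13520*(-192/23561) = 2595840/23561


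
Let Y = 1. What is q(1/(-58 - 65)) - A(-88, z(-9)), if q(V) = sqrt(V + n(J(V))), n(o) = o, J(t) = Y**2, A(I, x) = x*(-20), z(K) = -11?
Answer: -220 + sqrt(15006)/123 ≈ -219.00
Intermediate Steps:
A(I, x) = -20*x
J(t) = 1 (J(t) = 1**2 = 1)
q(V) = sqrt(1 + V) (q(V) = sqrt(V + 1) = sqrt(1 + V))
q(1/(-58 - 65)) - A(-88, z(-9)) = sqrt(1 + 1/(-58 - 65)) - (-20)*(-11) = sqrt(1 + 1/(-123)) - 1*220 = sqrt(1 - 1/123) - 220 = sqrt(122/123) - 220 = sqrt(15006)/123 - 220 = -220 + sqrt(15006)/123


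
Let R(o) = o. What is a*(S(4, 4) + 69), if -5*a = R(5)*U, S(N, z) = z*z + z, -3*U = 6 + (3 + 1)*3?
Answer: 534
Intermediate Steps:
U = -6 (U = -(6 + (3 + 1)*3)/3 = -(6 + 4*3)/3 = -(6 + 12)/3 = -⅓*18 = -6)
S(N, z) = z + z² (S(N, z) = z² + z = z + z²)
a = 6 (a = -(-6) = -⅕*(-30) = 6)
a*(S(4, 4) + 69) = 6*(4*(1 + 4) + 69) = 6*(4*5 + 69) = 6*(20 + 69) = 6*89 = 534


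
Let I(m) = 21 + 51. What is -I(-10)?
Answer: -72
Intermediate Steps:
I(m) = 72
-I(-10) = -1*72 = -72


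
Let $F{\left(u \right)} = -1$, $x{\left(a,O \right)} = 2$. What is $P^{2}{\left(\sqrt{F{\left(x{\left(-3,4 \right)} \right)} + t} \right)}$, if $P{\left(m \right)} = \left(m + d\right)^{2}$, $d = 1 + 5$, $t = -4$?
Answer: $\left(6 + i \sqrt{5}\right)^{4} \approx 241.0 + 1663.6 i$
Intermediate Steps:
$d = 6$
$P{\left(m \right)} = \left(6 + m\right)^{2}$ ($P{\left(m \right)} = \left(m + 6\right)^{2} = \left(6 + m\right)^{2}$)
$P^{2}{\left(\sqrt{F{\left(x{\left(-3,4 \right)} \right)} + t} \right)} = \left(\left(6 + \sqrt{-1 - 4}\right)^{2}\right)^{2} = \left(\left(6 + \sqrt{-5}\right)^{2}\right)^{2} = \left(\left(6 + i \sqrt{5}\right)^{2}\right)^{2} = \left(6 + i \sqrt{5}\right)^{4}$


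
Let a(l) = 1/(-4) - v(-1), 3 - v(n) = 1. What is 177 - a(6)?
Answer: 717/4 ≈ 179.25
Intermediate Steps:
v(n) = 2 (v(n) = 3 - 1*1 = 3 - 1 = 2)
a(l) = -9/4 (a(l) = 1/(-4) - 1*2 = 1*(-1/4) - 2 = -1/4 - 2 = -9/4)
177 - a(6) = 177 - 1*(-9/4) = 177 + 9/4 = 717/4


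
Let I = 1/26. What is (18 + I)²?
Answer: 219961/676 ≈ 325.39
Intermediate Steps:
I = 1/26 ≈ 0.038462
(18 + I)² = (18 + 1/26)² = (469/26)² = 219961/676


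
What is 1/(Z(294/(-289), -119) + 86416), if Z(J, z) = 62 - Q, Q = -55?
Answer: 1/86533 ≈ 1.1556e-5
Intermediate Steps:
Z(J, z) = 117 (Z(J, z) = 62 - 1*(-55) = 62 + 55 = 117)
1/(Z(294/(-289), -119) + 86416) = 1/(117 + 86416) = 1/86533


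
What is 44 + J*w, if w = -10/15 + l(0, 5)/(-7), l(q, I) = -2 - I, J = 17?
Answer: 149/3 ≈ 49.667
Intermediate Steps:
w = ⅓ (w = -10/15 + (-2 - 1*5)/(-7) = -10*1/15 + (-2 - 5)*(-⅐) = -⅔ - 7*(-⅐) = -⅔ + 1 = ⅓ ≈ 0.33333)
44 + J*w = 44 + 17*(⅓) = 44 + 17/3 = 149/3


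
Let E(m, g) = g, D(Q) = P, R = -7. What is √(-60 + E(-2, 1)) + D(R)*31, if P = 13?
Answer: 403 + I*√59 ≈ 403.0 + 7.6811*I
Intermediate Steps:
D(Q) = 13
√(-60 + E(-2, 1)) + D(R)*31 = √(-60 + 1) + 13*31 = √(-59) + 403 = I*√59 + 403 = 403 + I*√59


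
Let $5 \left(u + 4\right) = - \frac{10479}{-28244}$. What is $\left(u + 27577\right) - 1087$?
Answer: $\frac{3740363399}{141220} \approx 26486.0$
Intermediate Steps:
$u = - \frac{554401}{141220}$ ($u = -4 + \frac{\left(-10479\right) \frac{1}{-28244}}{5} = -4 + \frac{\left(-10479\right) \left(- \frac{1}{28244}\right)}{5} = -4 + \frac{1}{5} \cdot \frac{10479}{28244} = -4 + \frac{10479}{141220} = - \frac{554401}{141220} \approx -3.9258$)
$\left(u + 27577\right) - 1087 = \left(- \frac{554401}{141220} + 27577\right) - 1087 = \frac{3893869539}{141220} - 1087 = \frac{3740363399}{141220}$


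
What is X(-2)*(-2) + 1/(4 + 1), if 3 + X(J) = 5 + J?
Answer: ⅕ ≈ 0.20000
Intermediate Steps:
X(J) = 2 + J (X(J) = -3 + (5 + J) = 2 + J)
X(-2)*(-2) + 1/(4 + 1) = (2 - 2)*(-2) + 1/(4 + 1) = 0*(-2) + 1/5 = 0 + ⅕ = ⅕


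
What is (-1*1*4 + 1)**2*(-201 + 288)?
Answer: 783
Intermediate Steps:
(-1*1*4 + 1)**2*(-201 + 288) = (-1*4 + 1)**2*87 = (-4 + 1)**2*87 = (-3)**2*87 = 9*87 = 783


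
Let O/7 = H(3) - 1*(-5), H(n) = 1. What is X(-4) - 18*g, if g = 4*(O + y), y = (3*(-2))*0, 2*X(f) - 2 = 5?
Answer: -6041/2 ≈ -3020.5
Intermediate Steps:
X(f) = 7/2 (X(f) = 1 + (1/2)*5 = 1 + 5/2 = 7/2)
y = 0 (y = -6*0 = 0)
O = 42 (O = 7*(1 - 1*(-5)) = 7*(1 + 5) = 7*6 = 42)
g = 168 (g = 4*(42 + 0) = 4*42 = 168)
X(-4) - 18*g = 7/2 - 18*168 = 7/2 - 3024 = -6041/2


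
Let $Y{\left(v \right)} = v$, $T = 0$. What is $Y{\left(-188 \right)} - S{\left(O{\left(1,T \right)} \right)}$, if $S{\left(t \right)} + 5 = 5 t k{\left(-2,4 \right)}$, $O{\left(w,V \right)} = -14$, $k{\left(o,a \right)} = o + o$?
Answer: $-463$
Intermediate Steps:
$k{\left(o,a \right)} = 2 o$
$S{\left(t \right)} = -5 - 20 t$ ($S{\left(t \right)} = -5 + 5 t 2 \left(-2\right) = -5 + 5 t \left(-4\right) = -5 - 20 t$)
$Y{\left(-188 \right)} - S{\left(O{\left(1,T \right)} \right)} = -188 - \left(-5 - -280\right) = -188 - \left(-5 + 280\right) = -188 - 275 = -463$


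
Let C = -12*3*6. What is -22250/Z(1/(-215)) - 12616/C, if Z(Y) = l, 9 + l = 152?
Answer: -375239/3861 ≈ -97.187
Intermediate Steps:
l = 143 (l = -9 + 152 = 143)
Z(Y) = 143
C = -216 (C = -36*6 = -216)
-22250/Z(1/(-215)) - 12616/C = -22250/143 - 12616/(-216) = -22250*1/143 - 12616*(-1/216) = -22250/143 + 1577/27 = -375239/3861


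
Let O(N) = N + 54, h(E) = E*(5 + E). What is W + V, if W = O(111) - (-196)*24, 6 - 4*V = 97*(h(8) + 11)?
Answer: 8327/4 ≈ 2081.8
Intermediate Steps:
O(N) = 54 + N
V = -11149/4 (V = 3/2 - 97*(8*(5 + 8) + 11)/4 = 3/2 - 97*(8*13 + 11)/4 = 3/2 - 97*(104 + 11)/4 = 3/2 - 97*115/4 = 3/2 - 1/4*11155 = 3/2 - 11155/4 = -11149/4 ≈ -2787.3)
W = 4869 (W = (54 + 111) - (-196)*24 = 165 - 1*(-4704) = 165 + 4704 = 4869)
W + V = 4869 - 11149/4 = 8327/4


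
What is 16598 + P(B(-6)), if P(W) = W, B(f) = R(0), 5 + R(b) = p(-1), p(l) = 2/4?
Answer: 33187/2 ≈ 16594.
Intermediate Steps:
p(l) = ½ (p(l) = 2*(¼) = ½)
R(b) = -9/2 (R(b) = -5 + ½ = -9/2)
B(f) = -9/2
16598 + P(B(-6)) = 16598 - 9/2 = 33187/2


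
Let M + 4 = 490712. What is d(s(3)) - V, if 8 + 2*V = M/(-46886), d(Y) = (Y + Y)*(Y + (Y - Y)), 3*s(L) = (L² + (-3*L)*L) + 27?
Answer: 638423/23443 ≈ 27.233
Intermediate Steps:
M = 490708 (M = -4 + 490712 = 490708)
s(L) = 9 - 2*L²/3 (s(L) = ((L² + (-3*L)*L) + 27)/3 = ((L² - 3*L²) + 27)/3 = (-2*L² + 27)/3 = (27 - 2*L²)/3 = 9 - 2*L²/3)
d(Y) = 2*Y² (d(Y) = (2*Y)*(Y + 0) = (2*Y)*Y = 2*Y²)
V = -216449/23443 (V = -4 + (490708/(-46886))/2 = -4 + (490708*(-1/46886))/2 = -4 + (½)*(-245354/23443) = -4 - 122677/23443 = -216449/23443 ≈ -9.2330)
d(s(3)) - V = 2*(9 - ⅔*3²)² - 1*(-216449/23443) = 2*(9 - ⅔*9)² + 216449/23443 = 2*(9 - 6)² + 216449/23443 = 2*3² + 216449/23443 = 2*9 + 216449/23443 = 18 + 216449/23443 = 638423/23443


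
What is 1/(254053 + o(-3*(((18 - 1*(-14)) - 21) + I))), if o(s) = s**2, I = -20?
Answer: 1/254782 ≈ 3.9249e-6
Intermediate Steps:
1/(254053 + o(-3*(((18 - 1*(-14)) - 21) + I))) = 1/(254053 + (-3*(((18 - 1*(-14)) - 21) - 20))**2) = 1/(254053 + (-3*(((18 + 14) - 21) - 20))**2) = 1/(254053 + (-3*((32 - 21) - 20))**2) = 1/(254053 + (-3*(11 - 20))**2) = 1/(254053 + (-3*(-9))**2) = 1/(254053 + 27**2) = 1/(254053 + 729) = 1/254782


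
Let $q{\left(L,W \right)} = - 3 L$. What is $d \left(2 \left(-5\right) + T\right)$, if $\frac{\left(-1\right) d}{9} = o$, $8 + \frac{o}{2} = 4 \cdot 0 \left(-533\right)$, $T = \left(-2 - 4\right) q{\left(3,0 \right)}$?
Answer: $6336$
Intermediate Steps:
$T = 54$ ($T = \left(-2 - 4\right) \left(\left(-3\right) 3\right) = \left(-6\right) \left(-9\right) = 54$)
$o = -16$ ($o = -16 + 2 \cdot 4 \cdot 0 \left(-533\right) = -16 + 2 \cdot 0 \left(-533\right) = -16 + 2 \cdot 0 = -16 + 0 = -16$)
$d = 144$ ($d = \left(-9\right) \left(-16\right) = 144$)
$d \left(2 \left(-5\right) + T\right) = 144 \left(2 \left(-5\right) + 54\right) = 144 \left(-10 + 54\right) = 144 \cdot 44 = 6336$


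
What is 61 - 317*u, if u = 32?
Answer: -10083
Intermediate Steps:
61 - 317*u = 61 - 317*32 = 61 - 10144 = -10083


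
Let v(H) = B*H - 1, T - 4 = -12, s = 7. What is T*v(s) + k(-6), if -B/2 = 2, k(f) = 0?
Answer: 232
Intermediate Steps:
B = -4 (B = -2*2 = -4)
T = -8 (T = 4 - 12 = -8)
v(H) = -1 - 4*H (v(H) = -4*H - 1 = -1 - 4*H)
T*v(s) + k(-6) = -8*(-1 - 4*7) + 0 = -8*(-1 - 28) + 0 = -8*(-29) + 0 = 232 + 0 = 232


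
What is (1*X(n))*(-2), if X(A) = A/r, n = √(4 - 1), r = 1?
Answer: -2*√3 ≈ -3.4641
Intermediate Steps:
n = √3 ≈ 1.7320
X(A) = A (X(A) = A/1 = A*1 = A)
(1*X(n))*(-2) = (1*√3)*(-2) = √3*(-2) = -2*√3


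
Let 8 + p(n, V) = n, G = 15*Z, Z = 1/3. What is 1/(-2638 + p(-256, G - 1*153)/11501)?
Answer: -11501/30339902 ≈ -0.00037907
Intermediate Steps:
Z = ⅓ (Z = 1*(⅓) = ⅓ ≈ 0.33333)
G = 5 (G = 15*(⅓) = 5)
p(n, V) = -8 + n
1/(-2638 + p(-256, G - 1*153)/11501) = 1/(-2638 + (-8 - 256)/11501) = 1/(-2638 - 264*1/11501) = 1/(-2638 - 264/11501) = 1/(-30339902/11501) = -11501/30339902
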